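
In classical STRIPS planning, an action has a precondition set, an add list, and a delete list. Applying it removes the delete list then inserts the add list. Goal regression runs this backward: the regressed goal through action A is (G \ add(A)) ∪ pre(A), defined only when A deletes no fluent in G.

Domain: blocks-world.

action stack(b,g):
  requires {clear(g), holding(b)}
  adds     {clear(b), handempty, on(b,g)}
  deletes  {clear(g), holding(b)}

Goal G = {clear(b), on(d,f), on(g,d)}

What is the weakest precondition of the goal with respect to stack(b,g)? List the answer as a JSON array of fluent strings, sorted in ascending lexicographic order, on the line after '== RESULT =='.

Regress:
  G ∩ del = {}  (empty — regression defined)
  G \ add = {clear(b), on(d,f), on(g,d)} \ {clear(b), handempty, on(b,g)} = {on(d,f), on(g,d)}
  ∪ pre   = {on(d,f), on(g,d)} ∪ {clear(g), holding(b)}
          = {clear(g), holding(b), on(d,f), on(g,d)}

== RESULT ==
["clear(g)", "holding(b)", "on(d,f)", "on(g,d)"]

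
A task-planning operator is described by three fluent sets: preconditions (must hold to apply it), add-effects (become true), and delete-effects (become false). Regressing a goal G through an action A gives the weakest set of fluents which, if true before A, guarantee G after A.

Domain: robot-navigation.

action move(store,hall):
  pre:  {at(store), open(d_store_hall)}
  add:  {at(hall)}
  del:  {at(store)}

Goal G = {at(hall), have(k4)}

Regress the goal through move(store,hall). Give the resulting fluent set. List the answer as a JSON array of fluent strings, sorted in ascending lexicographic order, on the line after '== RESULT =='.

Compute (G \ add) ∪ pre:
  G ∩ del = {}  (empty — regression defined)
  G \ add = {at(hall), have(k4)} \ {at(hall)} = {have(k4)}
  ∪ pre   = {have(k4)} ∪ {at(store), open(d_store_hall)}
          = {at(store), have(k4), open(d_store_hall)}

== RESULT ==
["at(store)", "have(k4)", "open(d_store_hall)"]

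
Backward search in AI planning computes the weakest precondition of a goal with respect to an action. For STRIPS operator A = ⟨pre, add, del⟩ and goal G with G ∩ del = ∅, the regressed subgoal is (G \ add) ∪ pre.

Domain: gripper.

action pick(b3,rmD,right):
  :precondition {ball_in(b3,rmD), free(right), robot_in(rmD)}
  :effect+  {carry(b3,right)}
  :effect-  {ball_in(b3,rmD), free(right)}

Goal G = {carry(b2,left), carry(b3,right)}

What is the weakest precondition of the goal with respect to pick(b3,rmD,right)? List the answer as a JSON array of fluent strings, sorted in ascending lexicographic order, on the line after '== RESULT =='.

Regress:
  G ∩ del = {}  (empty — regression defined)
  G \ add = {carry(b2,left), carry(b3,right)} \ {carry(b3,right)} = {carry(b2,left)}
  ∪ pre   = {carry(b2,left)} ∪ {ball_in(b3,rmD), free(right), robot_in(rmD)}
          = {ball_in(b3,rmD), carry(b2,left), free(right), robot_in(rmD)}

== RESULT ==
["ball_in(b3,rmD)", "carry(b2,left)", "free(right)", "robot_in(rmD)"]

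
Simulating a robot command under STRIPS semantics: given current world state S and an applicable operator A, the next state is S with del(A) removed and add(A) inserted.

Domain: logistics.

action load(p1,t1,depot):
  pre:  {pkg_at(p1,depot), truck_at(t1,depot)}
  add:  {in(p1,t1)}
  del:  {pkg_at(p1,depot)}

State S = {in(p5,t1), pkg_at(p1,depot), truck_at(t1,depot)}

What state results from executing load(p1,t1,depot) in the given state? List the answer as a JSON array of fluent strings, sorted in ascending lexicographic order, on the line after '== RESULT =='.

Compute (S \ del) ∪ add:
  pre ⊆ S: {pkg_at(p1,depot), truck_at(t1,depot)} ⊆ S  — applicable
  S \ del = {in(p5,t1), truck_at(t1,depot)}
  ∪ add   = {in(p1,t1), in(p5,t1), truck_at(t1,depot)}

== RESULT ==
["in(p1,t1)", "in(p5,t1)", "truck_at(t1,depot)"]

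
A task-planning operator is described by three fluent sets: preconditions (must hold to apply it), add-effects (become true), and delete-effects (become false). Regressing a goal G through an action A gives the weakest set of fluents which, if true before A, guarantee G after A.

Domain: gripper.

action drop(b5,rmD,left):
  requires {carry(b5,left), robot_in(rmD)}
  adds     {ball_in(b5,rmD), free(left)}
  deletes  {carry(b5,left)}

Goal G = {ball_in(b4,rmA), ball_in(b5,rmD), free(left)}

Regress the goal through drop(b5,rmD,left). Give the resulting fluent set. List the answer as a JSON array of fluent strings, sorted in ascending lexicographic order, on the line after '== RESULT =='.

Compute (G \ add) ∪ pre:
  G ∩ del = {}  (empty — regression defined)
  G \ add = {ball_in(b4,rmA), ball_in(b5,rmD), free(left)} \ {ball_in(b5,rmD), free(left)} = {ball_in(b4,rmA)}
  ∪ pre   = {ball_in(b4,rmA)} ∪ {carry(b5,left), robot_in(rmD)}
          = {ball_in(b4,rmA), carry(b5,left), robot_in(rmD)}

== RESULT ==
["ball_in(b4,rmA)", "carry(b5,left)", "robot_in(rmD)"]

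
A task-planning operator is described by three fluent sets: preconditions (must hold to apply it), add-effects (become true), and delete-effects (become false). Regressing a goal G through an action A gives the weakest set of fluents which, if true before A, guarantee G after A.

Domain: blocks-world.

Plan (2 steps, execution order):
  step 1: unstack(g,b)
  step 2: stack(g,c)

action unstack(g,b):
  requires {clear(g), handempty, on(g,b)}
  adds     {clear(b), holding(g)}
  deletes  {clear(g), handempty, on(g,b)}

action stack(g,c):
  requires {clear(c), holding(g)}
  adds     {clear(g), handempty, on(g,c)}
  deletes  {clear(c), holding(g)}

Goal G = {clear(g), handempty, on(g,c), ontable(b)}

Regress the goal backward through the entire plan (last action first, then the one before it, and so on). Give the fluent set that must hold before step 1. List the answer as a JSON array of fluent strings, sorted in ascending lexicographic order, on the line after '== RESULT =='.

Work backward from the goal:
  through step 2 (stack(g,c)): drop {clear(g), handempty, on(g,c)}, keep {ontable(b)}, require {clear(c), holding(g)}
    → {clear(c), holding(g), ontable(b)}
  through step 1 (unstack(g,b)): drop {holding(g)}, keep {clear(c), ontable(b)}, require {clear(g), handempty, on(g,b)}
    → {clear(c), clear(g), handempty, on(g,b), ontable(b)}

== RESULT ==
["clear(c)", "clear(g)", "handempty", "on(g,b)", "ontable(b)"]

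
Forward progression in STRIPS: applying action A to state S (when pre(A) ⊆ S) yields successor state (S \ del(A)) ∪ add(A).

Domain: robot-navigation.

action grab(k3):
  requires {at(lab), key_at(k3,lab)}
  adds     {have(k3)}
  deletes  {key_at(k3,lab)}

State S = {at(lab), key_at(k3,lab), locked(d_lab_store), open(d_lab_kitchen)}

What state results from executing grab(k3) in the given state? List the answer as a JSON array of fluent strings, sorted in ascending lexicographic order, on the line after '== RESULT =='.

Progress:
  pre ⊆ S: {at(lab), key_at(k3,lab)} ⊆ S  — applicable
  S \ del = {at(lab), locked(d_lab_store), open(d_lab_kitchen)}
  ∪ add   = {at(lab), have(k3), locked(d_lab_store), open(d_lab_kitchen)}

== RESULT ==
["at(lab)", "have(k3)", "locked(d_lab_store)", "open(d_lab_kitchen)"]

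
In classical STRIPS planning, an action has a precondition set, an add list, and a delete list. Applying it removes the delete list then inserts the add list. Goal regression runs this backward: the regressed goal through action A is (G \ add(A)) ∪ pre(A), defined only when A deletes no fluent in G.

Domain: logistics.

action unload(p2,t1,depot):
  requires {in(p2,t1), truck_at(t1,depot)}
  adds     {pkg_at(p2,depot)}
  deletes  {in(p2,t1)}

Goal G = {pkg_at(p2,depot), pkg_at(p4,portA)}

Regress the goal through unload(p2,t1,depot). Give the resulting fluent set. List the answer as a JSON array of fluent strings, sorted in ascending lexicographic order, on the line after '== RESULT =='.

Regress:
  G ∩ del = {}  (empty — regression defined)
  G \ add = {pkg_at(p2,depot), pkg_at(p4,portA)} \ {pkg_at(p2,depot)} = {pkg_at(p4,portA)}
  ∪ pre   = {pkg_at(p4,portA)} ∪ {in(p2,t1), truck_at(t1,depot)}
          = {in(p2,t1), pkg_at(p4,portA), truck_at(t1,depot)}

== RESULT ==
["in(p2,t1)", "pkg_at(p4,portA)", "truck_at(t1,depot)"]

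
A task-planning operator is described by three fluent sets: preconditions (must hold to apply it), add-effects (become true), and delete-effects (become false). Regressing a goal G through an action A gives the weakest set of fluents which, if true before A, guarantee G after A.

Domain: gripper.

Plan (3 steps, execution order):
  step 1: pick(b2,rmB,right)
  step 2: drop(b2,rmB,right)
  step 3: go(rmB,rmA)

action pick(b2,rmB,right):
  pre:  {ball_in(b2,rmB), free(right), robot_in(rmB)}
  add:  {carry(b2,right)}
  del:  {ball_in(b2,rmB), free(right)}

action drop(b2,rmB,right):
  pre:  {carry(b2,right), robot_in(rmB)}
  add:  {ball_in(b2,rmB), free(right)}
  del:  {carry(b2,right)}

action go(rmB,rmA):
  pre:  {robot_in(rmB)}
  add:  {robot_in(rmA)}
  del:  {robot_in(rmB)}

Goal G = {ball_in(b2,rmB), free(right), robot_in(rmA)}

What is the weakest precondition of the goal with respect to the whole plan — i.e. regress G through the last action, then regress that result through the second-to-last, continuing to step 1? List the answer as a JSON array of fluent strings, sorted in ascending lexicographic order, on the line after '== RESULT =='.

Work backward from the goal:
  through step 3 (go(rmB,rmA)): drop {robot_in(rmA)}, keep {ball_in(b2,rmB), free(right)}, require {robot_in(rmB)}
    → {ball_in(b2,rmB), free(right), robot_in(rmB)}
  through step 2 (drop(b2,rmB,right)): drop {ball_in(b2,rmB), free(right)}, keep {robot_in(rmB)}, require {carry(b2,right), robot_in(rmB)}
    → {carry(b2,right), robot_in(rmB)}
  through step 1 (pick(b2,rmB,right)): drop {carry(b2,right)}, keep {robot_in(rmB)}, require {ball_in(b2,rmB), free(right), robot_in(rmB)}
    → {ball_in(b2,rmB), free(right), robot_in(rmB)}

== RESULT ==
["ball_in(b2,rmB)", "free(right)", "robot_in(rmB)"]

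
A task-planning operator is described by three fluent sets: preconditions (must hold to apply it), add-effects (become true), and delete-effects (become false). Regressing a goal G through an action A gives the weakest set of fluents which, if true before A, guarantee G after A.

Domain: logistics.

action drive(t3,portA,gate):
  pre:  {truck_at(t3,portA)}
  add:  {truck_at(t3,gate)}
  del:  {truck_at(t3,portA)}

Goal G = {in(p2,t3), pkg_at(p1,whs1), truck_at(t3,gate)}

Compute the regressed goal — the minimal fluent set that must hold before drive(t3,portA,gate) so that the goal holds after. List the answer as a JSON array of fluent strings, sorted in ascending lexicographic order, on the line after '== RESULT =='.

Regress:
  G ∩ del = {}  (empty — regression defined)
  G \ add = {in(p2,t3), pkg_at(p1,whs1), truck_at(t3,gate)} \ {truck_at(t3,gate)} = {in(p2,t3), pkg_at(p1,whs1)}
  ∪ pre   = {in(p2,t3), pkg_at(p1,whs1)} ∪ {truck_at(t3,portA)}
          = {in(p2,t3), pkg_at(p1,whs1), truck_at(t3,portA)}

== RESULT ==
["in(p2,t3)", "pkg_at(p1,whs1)", "truck_at(t3,portA)"]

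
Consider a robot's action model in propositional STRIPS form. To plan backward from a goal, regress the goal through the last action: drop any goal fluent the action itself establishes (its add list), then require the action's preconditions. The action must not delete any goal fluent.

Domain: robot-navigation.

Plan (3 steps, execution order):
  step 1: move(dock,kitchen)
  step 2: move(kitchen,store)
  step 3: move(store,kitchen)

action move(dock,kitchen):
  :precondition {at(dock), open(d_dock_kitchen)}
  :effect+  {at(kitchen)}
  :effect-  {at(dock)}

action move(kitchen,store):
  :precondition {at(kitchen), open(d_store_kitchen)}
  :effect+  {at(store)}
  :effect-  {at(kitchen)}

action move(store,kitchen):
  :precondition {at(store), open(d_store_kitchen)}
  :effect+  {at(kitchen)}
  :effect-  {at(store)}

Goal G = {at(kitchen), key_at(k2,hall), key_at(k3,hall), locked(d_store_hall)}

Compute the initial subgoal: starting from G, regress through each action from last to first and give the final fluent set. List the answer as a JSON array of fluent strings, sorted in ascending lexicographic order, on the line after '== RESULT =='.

Regress step by step:
  through step 3 (move(store,kitchen)): drop {at(kitchen)}, keep {key_at(k2,hall), key_at(k3,hall), locked(d_store_hall)}, require {at(store), open(d_store_kitchen)}
    → {at(store), key_at(k2,hall), key_at(k3,hall), locked(d_store_hall), open(d_store_kitchen)}
  through step 2 (move(kitchen,store)): drop {at(store)}, keep {key_at(k2,hall), key_at(k3,hall), locked(d_store_hall), open(d_store_kitchen)}, require {at(kitchen), open(d_store_kitchen)}
    → {at(kitchen), key_at(k2,hall), key_at(k3,hall), locked(d_store_hall), open(d_store_kitchen)}
  through step 1 (move(dock,kitchen)): drop {at(kitchen)}, keep {key_at(k2,hall), key_at(k3,hall), locked(d_store_hall), open(d_store_kitchen)}, require {at(dock), open(d_dock_kitchen)}
    → {at(dock), key_at(k2,hall), key_at(k3,hall), locked(d_store_hall), open(d_dock_kitchen), open(d_store_kitchen)}

== RESULT ==
["at(dock)", "key_at(k2,hall)", "key_at(k3,hall)", "locked(d_store_hall)", "open(d_dock_kitchen)", "open(d_store_kitchen)"]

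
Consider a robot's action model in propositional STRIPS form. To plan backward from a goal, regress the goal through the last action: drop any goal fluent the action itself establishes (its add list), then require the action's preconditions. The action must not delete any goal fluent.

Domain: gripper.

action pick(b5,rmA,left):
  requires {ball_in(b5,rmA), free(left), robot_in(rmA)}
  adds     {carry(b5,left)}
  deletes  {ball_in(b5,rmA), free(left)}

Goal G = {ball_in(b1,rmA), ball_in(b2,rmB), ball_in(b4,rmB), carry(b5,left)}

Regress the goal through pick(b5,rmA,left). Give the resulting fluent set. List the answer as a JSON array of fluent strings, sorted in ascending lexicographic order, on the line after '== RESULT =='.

Compute (G \ add) ∪ pre:
  G ∩ del = {}  (empty — regression defined)
  G \ add = {ball_in(b1,rmA), ball_in(b2,rmB), ball_in(b4,rmB), carry(b5,left)} \ {carry(b5,left)} = {ball_in(b1,rmA), ball_in(b2,rmB), ball_in(b4,rmB)}
  ∪ pre   = {ball_in(b1,rmA), ball_in(b2,rmB), ball_in(b4,rmB)} ∪ {ball_in(b5,rmA), free(left), robot_in(rmA)}
          = {ball_in(b1,rmA), ball_in(b2,rmB), ball_in(b4,rmB), ball_in(b5,rmA), free(left), robot_in(rmA)}

== RESULT ==
["ball_in(b1,rmA)", "ball_in(b2,rmB)", "ball_in(b4,rmB)", "ball_in(b5,rmA)", "free(left)", "robot_in(rmA)"]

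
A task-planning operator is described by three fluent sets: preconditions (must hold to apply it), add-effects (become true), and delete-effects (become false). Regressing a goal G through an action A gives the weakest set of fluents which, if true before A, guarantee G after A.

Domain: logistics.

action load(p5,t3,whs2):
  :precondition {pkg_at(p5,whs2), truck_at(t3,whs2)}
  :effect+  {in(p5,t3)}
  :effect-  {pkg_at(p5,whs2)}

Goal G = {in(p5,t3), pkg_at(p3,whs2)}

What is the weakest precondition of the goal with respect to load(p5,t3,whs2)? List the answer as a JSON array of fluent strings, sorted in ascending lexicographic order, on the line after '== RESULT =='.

Compute (G \ add) ∪ pre:
  G ∩ del = {}  (empty — regression defined)
  G \ add = {in(p5,t3), pkg_at(p3,whs2)} \ {in(p5,t3)} = {pkg_at(p3,whs2)}
  ∪ pre   = {pkg_at(p3,whs2)} ∪ {pkg_at(p5,whs2), truck_at(t3,whs2)}
          = {pkg_at(p3,whs2), pkg_at(p5,whs2), truck_at(t3,whs2)}

== RESULT ==
["pkg_at(p3,whs2)", "pkg_at(p5,whs2)", "truck_at(t3,whs2)"]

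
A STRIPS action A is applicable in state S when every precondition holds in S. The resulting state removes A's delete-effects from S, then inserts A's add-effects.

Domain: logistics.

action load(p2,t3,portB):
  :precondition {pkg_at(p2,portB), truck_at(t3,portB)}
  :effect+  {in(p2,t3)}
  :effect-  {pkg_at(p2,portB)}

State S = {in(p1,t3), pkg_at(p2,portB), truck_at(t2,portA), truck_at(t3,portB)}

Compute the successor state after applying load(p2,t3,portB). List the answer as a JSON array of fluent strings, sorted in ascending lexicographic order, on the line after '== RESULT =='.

Compute (S \ del) ∪ add:
  pre ⊆ S: {pkg_at(p2,portB), truck_at(t3,portB)} ⊆ S  — applicable
  S \ del = {in(p1,t3), truck_at(t2,portA), truck_at(t3,portB)}
  ∪ add   = {in(p1,t3), in(p2,t3), truck_at(t2,portA), truck_at(t3,portB)}

== RESULT ==
["in(p1,t3)", "in(p2,t3)", "truck_at(t2,portA)", "truck_at(t3,portB)"]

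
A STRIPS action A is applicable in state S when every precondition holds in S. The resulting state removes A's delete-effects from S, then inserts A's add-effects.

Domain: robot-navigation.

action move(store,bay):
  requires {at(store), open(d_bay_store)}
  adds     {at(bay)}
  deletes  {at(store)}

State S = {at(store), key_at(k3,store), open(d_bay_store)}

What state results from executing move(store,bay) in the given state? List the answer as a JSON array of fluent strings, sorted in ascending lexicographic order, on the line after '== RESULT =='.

Compute (S \ del) ∪ add:
  pre ⊆ S: {at(store), open(d_bay_store)} ⊆ S  — applicable
  S \ del = {key_at(k3,store), open(d_bay_store)}
  ∪ add   = {at(bay), key_at(k3,store), open(d_bay_store)}

== RESULT ==
["at(bay)", "key_at(k3,store)", "open(d_bay_store)"]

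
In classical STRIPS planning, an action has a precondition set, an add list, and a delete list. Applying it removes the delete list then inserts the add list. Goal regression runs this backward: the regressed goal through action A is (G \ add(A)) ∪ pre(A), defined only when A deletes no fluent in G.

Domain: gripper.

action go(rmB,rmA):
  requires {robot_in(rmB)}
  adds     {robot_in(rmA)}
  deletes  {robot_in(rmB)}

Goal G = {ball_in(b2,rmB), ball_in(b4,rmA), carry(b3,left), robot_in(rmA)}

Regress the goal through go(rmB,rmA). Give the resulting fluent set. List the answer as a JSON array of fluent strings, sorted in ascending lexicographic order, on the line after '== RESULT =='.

Compute (G \ add) ∪ pre:
  G ∩ del = {}  (empty — regression defined)
  G \ add = {ball_in(b2,rmB), ball_in(b4,rmA), carry(b3,left), robot_in(rmA)} \ {robot_in(rmA)} = {ball_in(b2,rmB), ball_in(b4,rmA), carry(b3,left)}
  ∪ pre   = {ball_in(b2,rmB), ball_in(b4,rmA), carry(b3,left)} ∪ {robot_in(rmB)}
          = {ball_in(b2,rmB), ball_in(b4,rmA), carry(b3,left), robot_in(rmB)}

== RESULT ==
["ball_in(b2,rmB)", "ball_in(b4,rmA)", "carry(b3,left)", "robot_in(rmB)"]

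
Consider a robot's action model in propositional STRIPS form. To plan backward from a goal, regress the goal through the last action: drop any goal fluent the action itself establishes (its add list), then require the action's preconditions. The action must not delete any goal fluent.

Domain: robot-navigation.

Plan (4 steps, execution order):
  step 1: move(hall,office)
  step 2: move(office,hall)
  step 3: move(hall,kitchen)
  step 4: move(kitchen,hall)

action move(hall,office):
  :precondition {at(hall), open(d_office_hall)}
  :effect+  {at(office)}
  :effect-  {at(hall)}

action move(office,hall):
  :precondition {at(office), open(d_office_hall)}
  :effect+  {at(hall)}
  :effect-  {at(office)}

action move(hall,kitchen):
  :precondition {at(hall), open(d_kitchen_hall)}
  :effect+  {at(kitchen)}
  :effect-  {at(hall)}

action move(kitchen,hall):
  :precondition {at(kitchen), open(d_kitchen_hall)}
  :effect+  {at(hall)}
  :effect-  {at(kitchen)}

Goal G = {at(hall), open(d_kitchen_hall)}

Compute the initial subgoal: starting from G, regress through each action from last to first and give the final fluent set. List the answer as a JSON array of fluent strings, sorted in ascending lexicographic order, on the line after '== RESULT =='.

Regress step by step:
  through step 4 (move(kitchen,hall)): drop {at(hall)}, keep {open(d_kitchen_hall)}, require {at(kitchen), open(d_kitchen_hall)}
    → {at(kitchen), open(d_kitchen_hall)}
  through step 3 (move(hall,kitchen)): drop {at(kitchen)}, keep {open(d_kitchen_hall)}, require {at(hall), open(d_kitchen_hall)}
    → {at(hall), open(d_kitchen_hall)}
  through step 2 (move(office,hall)): drop {at(hall)}, keep {open(d_kitchen_hall)}, require {at(office), open(d_office_hall)}
    → {at(office), open(d_kitchen_hall), open(d_office_hall)}
  through step 1 (move(hall,office)): drop {at(office)}, keep {open(d_kitchen_hall), open(d_office_hall)}, require {at(hall), open(d_office_hall)}
    → {at(hall), open(d_kitchen_hall), open(d_office_hall)}

== RESULT ==
["at(hall)", "open(d_kitchen_hall)", "open(d_office_hall)"]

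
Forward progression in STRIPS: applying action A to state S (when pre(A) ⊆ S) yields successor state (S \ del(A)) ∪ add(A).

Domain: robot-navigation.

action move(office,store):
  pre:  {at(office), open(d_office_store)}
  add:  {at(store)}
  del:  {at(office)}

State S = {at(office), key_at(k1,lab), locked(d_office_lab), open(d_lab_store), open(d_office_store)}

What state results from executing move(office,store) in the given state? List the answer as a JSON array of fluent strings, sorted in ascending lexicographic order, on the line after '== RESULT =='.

Progress:
  pre ⊆ S: {at(office), open(d_office_store)} ⊆ S  — applicable
  S \ del = {key_at(k1,lab), locked(d_office_lab), open(d_lab_store), open(d_office_store)}
  ∪ add   = {at(store), key_at(k1,lab), locked(d_office_lab), open(d_lab_store), open(d_office_store)}

== RESULT ==
["at(store)", "key_at(k1,lab)", "locked(d_office_lab)", "open(d_lab_store)", "open(d_office_store)"]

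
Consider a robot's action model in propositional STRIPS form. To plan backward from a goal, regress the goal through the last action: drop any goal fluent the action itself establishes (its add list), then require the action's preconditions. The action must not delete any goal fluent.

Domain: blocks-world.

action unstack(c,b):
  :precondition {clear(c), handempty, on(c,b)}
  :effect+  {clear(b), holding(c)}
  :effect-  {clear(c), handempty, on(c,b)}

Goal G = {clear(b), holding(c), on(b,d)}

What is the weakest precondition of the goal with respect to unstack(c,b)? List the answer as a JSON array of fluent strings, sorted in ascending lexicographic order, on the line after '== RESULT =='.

Regress:
  G ∩ del = {}  (empty — regression defined)
  G \ add = {clear(b), holding(c), on(b,d)} \ {clear(b), holding(c)} = {on(b,d)}
  ∪ pre   = {on(b,d)} ∪ {clear(c), handempty, on(c,b)}
          = {clear(c), handempty, on(b,d), on(c,b)}

== RESULT ==
["clear(c)", "handempty", "on(b,d)", "on(c,b)"]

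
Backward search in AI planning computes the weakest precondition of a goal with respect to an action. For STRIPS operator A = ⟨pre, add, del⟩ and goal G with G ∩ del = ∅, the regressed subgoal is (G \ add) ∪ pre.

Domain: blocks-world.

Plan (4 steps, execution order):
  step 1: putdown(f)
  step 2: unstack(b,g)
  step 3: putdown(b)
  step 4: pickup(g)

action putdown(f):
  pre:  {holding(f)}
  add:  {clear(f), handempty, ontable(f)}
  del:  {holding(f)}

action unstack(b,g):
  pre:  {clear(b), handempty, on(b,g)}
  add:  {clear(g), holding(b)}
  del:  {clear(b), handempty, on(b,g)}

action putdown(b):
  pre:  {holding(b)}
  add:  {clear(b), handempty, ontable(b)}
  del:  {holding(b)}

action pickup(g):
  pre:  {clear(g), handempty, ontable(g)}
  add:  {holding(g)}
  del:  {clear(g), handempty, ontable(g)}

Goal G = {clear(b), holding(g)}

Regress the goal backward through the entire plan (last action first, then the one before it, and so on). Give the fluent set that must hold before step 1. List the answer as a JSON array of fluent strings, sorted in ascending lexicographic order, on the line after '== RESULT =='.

Work backward from the goal:
  through step 4 (pickup(g)): drop {holding(g)}, keep {clear(b)}, require {clear(g), handempty, ontable(g)}
    → {clear(b), clear(g), handempty, ontable(g)}
  through step 3 (putdown(b)): drop {clear(b), handempty}, keep {clear(g), ontable(g)}, require {holding(b)}
    → {clear(g), holding(b), ontable(g)}
  through step 2 (unstack(b,g)): drop {clear(g), holding(b)}, keep {ontable(g)}, require {clear(b), handempty, on(b,g)}
    → {clear(b), handempty, on(b,g), ontable(g)}
  through step 1 (putdown(f)): drop {handempty}, keep {clear(b), on(b,g), ontable(g)}, require {holding(f)}
    → {clear(b), holding(f), on(b,g), ontable(g)}

== RESULT ==
["clear(b)", "holding(f)", "on(b,g)", "ontable(g)"]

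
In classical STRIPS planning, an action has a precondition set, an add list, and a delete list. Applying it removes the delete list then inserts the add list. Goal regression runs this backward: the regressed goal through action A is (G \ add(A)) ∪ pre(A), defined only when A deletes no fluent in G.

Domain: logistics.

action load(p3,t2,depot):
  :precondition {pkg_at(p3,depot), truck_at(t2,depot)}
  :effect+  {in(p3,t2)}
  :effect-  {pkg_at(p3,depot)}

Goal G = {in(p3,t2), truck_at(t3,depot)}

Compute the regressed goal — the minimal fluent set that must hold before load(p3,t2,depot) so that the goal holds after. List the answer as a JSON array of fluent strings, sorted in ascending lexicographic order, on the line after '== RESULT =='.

Regress:
  G ∩ del = {}  (empty — regression defined)
  G \ add = {in(p3,t2), truck_at(t3,depot)} \ {in(p3,t2)} = {truck_at(t3,depot)}
  ∪ pre   = {truck_at(t3,depot)} ∪ {pkg_at(p3,depot), truck_at(t2,depot)}
          = {pkg_at(p3,depot), truck_at(t2,depot), truck_at(t3,depot)}

== RESULT ==
["pkg_at(p3,depot)", "truck_at(t2,depot)", "truck_at(t3,depot)"]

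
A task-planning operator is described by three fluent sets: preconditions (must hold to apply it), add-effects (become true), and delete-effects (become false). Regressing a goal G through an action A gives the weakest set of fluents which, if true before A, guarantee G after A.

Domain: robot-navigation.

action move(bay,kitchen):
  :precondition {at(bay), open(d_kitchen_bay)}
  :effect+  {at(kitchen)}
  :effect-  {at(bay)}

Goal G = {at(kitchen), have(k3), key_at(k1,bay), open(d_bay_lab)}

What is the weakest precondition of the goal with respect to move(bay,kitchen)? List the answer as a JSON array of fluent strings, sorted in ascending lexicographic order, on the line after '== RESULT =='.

Regress:
  G ∩ del = {}  (empty — regression defined)
  G \ add = {at(kitchen), have(k3), key_at(k1,bay), open(d_bay_lab)} \ {at(kitchen)} = {have(k3), key_at(k1,bay), open(d_bay_lab)}
  ∪ pre   = {have(k3), key_at(k1,bay), open(d_bay_lab)} ∪ {at(bay), open(d_kitchen_bay)}
          = {at(bay), have(k3), key_at(k1,bay), open(d_bay_lab), open(d_kitchen_bay)}

== RESULT ==
["at(bay)", "have(k3)", "key_at(k1,bay)", "open(d_bay_lab)", "open(d_kitchen_bay)"]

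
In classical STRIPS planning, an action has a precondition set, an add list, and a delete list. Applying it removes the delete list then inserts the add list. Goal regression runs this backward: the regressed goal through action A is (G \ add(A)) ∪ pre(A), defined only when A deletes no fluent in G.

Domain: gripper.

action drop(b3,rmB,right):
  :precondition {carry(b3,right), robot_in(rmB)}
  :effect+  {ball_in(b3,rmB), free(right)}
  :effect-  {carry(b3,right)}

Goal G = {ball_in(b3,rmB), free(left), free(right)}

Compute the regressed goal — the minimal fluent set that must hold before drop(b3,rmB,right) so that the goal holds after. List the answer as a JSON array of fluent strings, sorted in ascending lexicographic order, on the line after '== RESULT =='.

Compute (G \ add) ∪ pre:
  G ∩ del = {}  (empty — regression defined)
  G \ add = {ball_in(b3,rmB), free(left), free(right)} \ {ball_in(b3,rmB), free(right)} = {free(left)}
  ∪ pre   = {free(left)} ∪ {carry(b3,right), robot_in(rmB)}
          = {carry(b3,right), free(left), robot_in(rmB)}

== RESULT ==
["carry(b3,right)", "free(left)", "robot_in(rmB)"]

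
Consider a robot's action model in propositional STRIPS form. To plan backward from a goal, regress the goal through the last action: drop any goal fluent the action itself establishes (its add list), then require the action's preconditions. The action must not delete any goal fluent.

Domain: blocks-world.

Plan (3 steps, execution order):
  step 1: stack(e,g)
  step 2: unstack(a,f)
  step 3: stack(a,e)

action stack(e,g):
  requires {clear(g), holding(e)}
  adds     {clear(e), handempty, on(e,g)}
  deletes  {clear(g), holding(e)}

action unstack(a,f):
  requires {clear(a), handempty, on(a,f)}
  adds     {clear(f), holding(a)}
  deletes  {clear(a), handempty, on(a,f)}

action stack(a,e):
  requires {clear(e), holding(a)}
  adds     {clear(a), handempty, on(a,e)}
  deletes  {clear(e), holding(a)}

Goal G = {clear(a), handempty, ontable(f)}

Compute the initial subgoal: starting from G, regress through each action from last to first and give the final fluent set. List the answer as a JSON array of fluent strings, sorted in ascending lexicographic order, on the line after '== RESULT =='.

Regress step by step:
  through step 3 (stack(a,e)): drop {clear(a), handempty}, keep {ontable(f)}, require {clear(e), holding(a)}
    → {clear(e), holding(a), ontable(f)}
  through step 2 (unstack(a,f)): drop {holding(a)}, keep {clear(e), ontable(f)}, require {clear(a), handempty, on(a,f)}
    → {clear(a), clear(e), handempty, on(a,f), ontable(f)}
  through step 1 (stack(e,g)): drop {clear(e), handempty}, keep {clear(a), on(a,f), ontable(f)}, require {clear(g), holding(e)}
    → {clear(a), clear(g), holding(e), on(a,f), ontable(f)}

== RESULT ==
["clear(a)", "clear(g)", "holding(e)", "on(a,f)", "ontable(f)"]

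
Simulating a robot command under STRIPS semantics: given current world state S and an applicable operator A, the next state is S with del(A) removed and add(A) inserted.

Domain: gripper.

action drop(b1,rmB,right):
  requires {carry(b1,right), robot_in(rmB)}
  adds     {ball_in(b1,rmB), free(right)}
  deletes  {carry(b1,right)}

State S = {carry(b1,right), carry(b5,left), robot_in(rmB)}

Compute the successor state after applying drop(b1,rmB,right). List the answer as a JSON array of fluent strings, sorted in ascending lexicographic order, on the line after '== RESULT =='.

Compute (S \ del) ∪ add:
  pre ⊆ S: {carry(b1,right), robot_in(rmB)} ⊆ S  — applicable
  S \ del = {carry(b5,left), robot_in(rmB)}
  ∪ add   = {ball_in(b1,rmB), carry(b5,left), free(right), robot_in(rmB)}

== RESULT ==
["ball_in(b1,rmB)", "carry(b5,left)", "free(right)", "robot_in(rmB)"]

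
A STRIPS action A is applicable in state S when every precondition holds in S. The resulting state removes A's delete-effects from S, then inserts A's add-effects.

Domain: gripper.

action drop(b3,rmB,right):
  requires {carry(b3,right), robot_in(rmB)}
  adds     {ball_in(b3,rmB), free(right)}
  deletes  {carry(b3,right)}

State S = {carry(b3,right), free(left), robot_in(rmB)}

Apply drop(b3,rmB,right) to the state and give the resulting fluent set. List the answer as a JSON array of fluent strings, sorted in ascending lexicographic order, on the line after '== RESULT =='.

Compute (S \ del) ∪ add:
  pre ⊆ S: {carry(b3,right), robot_in(rmB)} ⊆ S  — applicable
  S \ del = {free(left), robot_in(rmB)}
  ∪ add   = {ball_in(b3,rmB), free(left), free(right), robot_in(rmB)}

== RESULT ==
["ball_in(b3,rmB)", "free(left)", "free(right)", "robot_in(rmB)"]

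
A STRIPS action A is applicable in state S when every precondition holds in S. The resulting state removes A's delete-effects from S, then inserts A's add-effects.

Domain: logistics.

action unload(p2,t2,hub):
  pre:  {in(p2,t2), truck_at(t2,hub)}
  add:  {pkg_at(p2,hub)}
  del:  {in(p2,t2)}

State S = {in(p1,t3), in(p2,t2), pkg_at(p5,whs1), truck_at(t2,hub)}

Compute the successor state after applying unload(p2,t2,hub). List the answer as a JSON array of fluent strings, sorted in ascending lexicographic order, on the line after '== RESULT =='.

Compute (S \ del) ∪ add:
  pre ⊆ S: {in(p2,t2), truck_at(t2,hub)} ⊆ S  — applicable
  S \ del = {in(p1,t3), pkg_at(p5,whs1), truck_at(t2,hub)}
  ∪ add   = {in(p1,t3), pkg_at(p2,hub), pkg_at(p5,whs1), truck_at(t2,hub)}

== RESULT ==
["in(p1,t3)", "pkg_at(p2,hub)", "pkg_at(p5,whs1)", "truck_at(t2,hub)"]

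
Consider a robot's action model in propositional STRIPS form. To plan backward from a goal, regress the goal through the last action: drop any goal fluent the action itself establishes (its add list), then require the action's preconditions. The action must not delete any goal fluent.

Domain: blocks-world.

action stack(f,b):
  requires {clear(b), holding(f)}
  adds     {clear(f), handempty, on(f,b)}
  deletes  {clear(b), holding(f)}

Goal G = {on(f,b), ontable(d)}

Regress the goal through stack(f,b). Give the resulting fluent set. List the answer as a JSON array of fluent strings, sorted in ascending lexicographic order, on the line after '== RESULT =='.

Compute (G \ add) ∪ pre:
  G ∩ del = {}  (empty — regression defined)
  G \ add = {on(f,b), ontable(d)} \ {clear(f), handempty, on(f,b)} = {ontable(d)}
  ∪ pre   = {ontable(d)} ∪ {clear(b), holding(f)}
          = {clear(b), holding(f), ontable(d)}

== RESULT ==
["clear(b)", "holding(f)", "ontable(d)"]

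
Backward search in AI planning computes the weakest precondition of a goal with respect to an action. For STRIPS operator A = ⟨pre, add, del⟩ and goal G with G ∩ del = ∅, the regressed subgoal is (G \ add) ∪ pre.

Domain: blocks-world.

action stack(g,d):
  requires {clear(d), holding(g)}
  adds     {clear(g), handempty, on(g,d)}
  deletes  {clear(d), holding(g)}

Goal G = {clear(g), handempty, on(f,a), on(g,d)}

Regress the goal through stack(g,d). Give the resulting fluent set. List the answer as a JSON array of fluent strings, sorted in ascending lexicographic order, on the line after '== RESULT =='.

Compute (G \ add) ∪ pre:
  G ∩ del = {}  (empty — regression defined)
  G \ add = {clear(g), handempty, on(f,a), on(g,d)} \ {clear(g), handempty, on(g,d)} = {on(f,a)}
  ∪ pre   = {on(f,a)} ∪ {clear(d), holding(g)}
          = {clear(d), holding(g), on(f,a)}

== RESULT ==
["clear(d)", "holding(g)", "on(f,a)"]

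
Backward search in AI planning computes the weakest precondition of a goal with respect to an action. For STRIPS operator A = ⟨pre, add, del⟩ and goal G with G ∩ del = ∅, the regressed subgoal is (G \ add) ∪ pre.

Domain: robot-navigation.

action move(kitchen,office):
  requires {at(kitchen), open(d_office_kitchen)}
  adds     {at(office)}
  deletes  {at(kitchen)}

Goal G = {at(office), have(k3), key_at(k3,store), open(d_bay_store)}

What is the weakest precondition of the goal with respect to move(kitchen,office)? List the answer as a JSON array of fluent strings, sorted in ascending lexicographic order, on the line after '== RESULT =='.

Compute (G \ add) ∪ pre:
  G ∩ del = {}  (empty — regression defined)
  G \ add = {at(office), have(k3), key_at(k3,store), open(d_bay_store)} \ {at(office)} = {have(k3), key_at(k3,store), open(d_bay_store)}
  ∪ pre   = {have(k3), key_at(k3,store), open(d_bay_store)} ∪ {at(kitchen), open(d_office_kitchen)}
          = {at(kitchen), have(k3), key_at(k3,store), open(d_bay_store), open(d_office_kitchen)}

== RESULT ==
["at(kitchen)", "have(k3)", "key_at(k3,store)", "open(d_bay_store)", "open(d_office_kitchen)"]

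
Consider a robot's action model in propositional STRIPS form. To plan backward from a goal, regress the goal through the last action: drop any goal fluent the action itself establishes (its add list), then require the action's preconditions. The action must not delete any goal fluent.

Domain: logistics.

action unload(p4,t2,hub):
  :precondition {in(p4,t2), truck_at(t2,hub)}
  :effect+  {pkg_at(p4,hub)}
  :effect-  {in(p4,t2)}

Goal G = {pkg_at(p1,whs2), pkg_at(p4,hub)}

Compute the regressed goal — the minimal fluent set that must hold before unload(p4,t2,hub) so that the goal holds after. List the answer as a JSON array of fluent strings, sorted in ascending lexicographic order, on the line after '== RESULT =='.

Compute (G \ add) ∪ pre:
  G ∩ del = {}  (empty — regression defined)
  G \ add = {pkg_at(p1,whs2), pkg_at(p4,hub)} \ {pkg_at(p4,hub)} = {pkg_at(p1,whs2)}
  ∪ pre   = {pkg_at(p1,whs2)} ∪ {in(p4,t2), truck_at(t2,hub)}
          = {in(p4,t2), pkg_at(p1,whs2), truck_at(t2,hub)}

== RESULT ==
["in(p4,t2)", "pkg_at(p1,whs2)", "truck_at(t2,hub)"]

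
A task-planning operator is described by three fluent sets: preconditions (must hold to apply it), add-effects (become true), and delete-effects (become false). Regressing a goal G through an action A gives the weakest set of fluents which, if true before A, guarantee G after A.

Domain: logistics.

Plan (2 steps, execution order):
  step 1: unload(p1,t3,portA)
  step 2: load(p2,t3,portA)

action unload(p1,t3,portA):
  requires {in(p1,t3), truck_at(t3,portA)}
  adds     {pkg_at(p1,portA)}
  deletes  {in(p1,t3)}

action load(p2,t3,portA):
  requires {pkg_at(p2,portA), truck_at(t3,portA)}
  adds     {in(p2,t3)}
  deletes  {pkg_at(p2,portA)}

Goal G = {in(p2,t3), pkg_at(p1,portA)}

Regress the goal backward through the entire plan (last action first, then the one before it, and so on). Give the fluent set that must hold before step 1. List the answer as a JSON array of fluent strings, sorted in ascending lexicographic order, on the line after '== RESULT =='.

Work backward from the goal:
  through step 2 (load(p2,t3,portA)): drop {in(p2,t3)}, keep {pkg_at(p1,portA)}, require {pkg_at(p2,portA), truck_at(t3,portA)}
    → {pkg_at(p1,portA), pkg_at(p2,portA), truck_at(t3,portA)}
  through step 1 (unload(p1,t3,portA)): drop {pkg_at(p1,portA)}, keep {pkg_at(p2,portA), truck_at(t3,portA)}, require {in(p1,t3), truck_at(t3,portA)}
    → {in(p1,t3), pkg_at(p2,portA), truck_at(t3,portA)}

== RESULT ==
["in(p1,t3)", "pkg_at(p2,portA)", "truck_at(t3,portA)"]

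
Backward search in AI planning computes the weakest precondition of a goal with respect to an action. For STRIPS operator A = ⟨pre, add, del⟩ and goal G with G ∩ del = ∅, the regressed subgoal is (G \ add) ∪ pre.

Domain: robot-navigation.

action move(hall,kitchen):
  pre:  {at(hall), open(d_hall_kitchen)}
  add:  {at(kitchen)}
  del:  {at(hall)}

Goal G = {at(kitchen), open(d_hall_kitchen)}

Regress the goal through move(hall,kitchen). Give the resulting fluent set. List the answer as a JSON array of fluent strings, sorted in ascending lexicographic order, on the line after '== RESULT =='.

Compute (G \ add) ∪ pre:
  G ∩ del = {}  (empty — regression defined)
  G \ add = {at(kitchen), open(d_hall_kitchen)} \ {at(kitchen)} = {open(d_hall_kitchen)}
  ∪ pre   = {open(d_hall_kitchen)} ∪ {at(hall), open(d_hall_kitchen)}
          = {at(hall), open(d_hall_kitchen)}

== RESULT ==
["at(hall)", "open(d_hall_kitchen)"]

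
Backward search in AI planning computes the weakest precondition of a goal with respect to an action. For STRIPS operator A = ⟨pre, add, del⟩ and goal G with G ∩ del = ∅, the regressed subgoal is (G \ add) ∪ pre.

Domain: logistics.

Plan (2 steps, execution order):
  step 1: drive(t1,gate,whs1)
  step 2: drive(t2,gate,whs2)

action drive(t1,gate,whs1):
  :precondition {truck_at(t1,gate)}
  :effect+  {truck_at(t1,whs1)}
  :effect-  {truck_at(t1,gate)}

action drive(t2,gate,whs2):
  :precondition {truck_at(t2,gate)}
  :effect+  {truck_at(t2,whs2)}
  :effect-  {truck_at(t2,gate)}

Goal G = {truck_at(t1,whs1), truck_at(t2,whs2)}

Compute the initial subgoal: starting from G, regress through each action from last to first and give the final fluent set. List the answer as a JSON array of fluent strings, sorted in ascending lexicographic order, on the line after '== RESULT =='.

Regress step by step:
  through step 2 (drive(t2,gate,whs2)): drop {truck_at(t2,whs2)}, keep {truck_at(t1,whs1)}, require {truck_at(t2,gate)}
    → {truck_at(t1,whs1), truck_at(t2,gate)}
  through step 1 (drive(t1,gate,whs1)): drop {truck_at(t1,whs1)}, keep {truck_at(t2,gate)}, require {truck_at(t1,gate)}
    → {truck_at(t1,gate), truck_at(t2,gate)}

== RESULT ==
["truck_at(t1,gate)", "truck_at(t2,gate)"]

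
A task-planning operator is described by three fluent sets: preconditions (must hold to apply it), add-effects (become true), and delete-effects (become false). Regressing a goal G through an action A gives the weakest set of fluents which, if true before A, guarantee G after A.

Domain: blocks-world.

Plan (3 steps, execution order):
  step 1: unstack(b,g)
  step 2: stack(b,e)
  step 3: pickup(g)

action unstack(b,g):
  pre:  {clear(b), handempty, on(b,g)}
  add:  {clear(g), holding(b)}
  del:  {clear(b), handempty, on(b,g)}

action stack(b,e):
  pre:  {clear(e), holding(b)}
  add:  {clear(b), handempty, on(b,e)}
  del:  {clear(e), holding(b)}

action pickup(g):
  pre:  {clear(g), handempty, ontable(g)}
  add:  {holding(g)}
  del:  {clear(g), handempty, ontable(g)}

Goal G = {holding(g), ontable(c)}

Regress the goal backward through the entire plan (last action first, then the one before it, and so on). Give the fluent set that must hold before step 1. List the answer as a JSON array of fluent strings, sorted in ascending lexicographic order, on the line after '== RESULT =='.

Regress step by step:
  through step 3 (pickup(g)): drop {holding(g)}, keep {ontable(c)}, require {clear(g), handempty, ontable(g)}
    → {clear(g), handempty, ontable(c), ontable(g)}
  through step 2 (stack(b,e)): drop {handempty}, keep {clear(g), ontable(c), ontable(g)}, require {clear(e), holding(b)}
    → {clear(e), clear(g), holding(b), ontable(c), ontable(g)}
  through step 1 (unstack(b,g)): drop {clear(g), holding(b)}, keep {clear(e), ontable(c), ontable(g)}, require {clear(b), handempty, on(b,g)}
    → {clear(b), clear(e), handempty, on(b,g), ontable(c), ontable(g)}

== RESULT ==
["clear(b)", "clear(e)", "handempty", "on(b,g)", "ontable(c)", "ontable(g)"]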